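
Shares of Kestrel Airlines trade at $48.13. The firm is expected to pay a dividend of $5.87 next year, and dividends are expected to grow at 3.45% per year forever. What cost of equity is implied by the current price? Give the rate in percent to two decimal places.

Rearranging the constant-growth DDM: r = D₁/P₀ + g.
r = 5.8700 / 48.13 + 0.0345 = 0.12196 + 0.0345 = 0.15646

15.65%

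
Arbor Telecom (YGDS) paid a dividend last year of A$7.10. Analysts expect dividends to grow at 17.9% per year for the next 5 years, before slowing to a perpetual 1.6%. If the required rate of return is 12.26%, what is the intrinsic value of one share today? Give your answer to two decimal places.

A$127.69

Two-stage DDM. Project D₁…D_5 at 0.179, terminal growth 0.016, discount at r = 0.1226.
D_1 = 8.3709
D_2 = 9.8693
D_3 = 11.6359
D_4 = 13.7187
D_5 = 16.1744
Terminal value at t=5: TV = D_6/(r−g) = 16.4332/(0.1226−0.016) = 154.1572
P₀ = 8.3709/(1+0.1226)^1 + 9.8693/(1+0.1226)^2 + 11.6359/(1+0.1226)^3 + 13.7187/(1+0.1226)^4 + 16.1744/(1+0.1226)^5 + 154.1572/(1+0.1226)^5 = 127.6875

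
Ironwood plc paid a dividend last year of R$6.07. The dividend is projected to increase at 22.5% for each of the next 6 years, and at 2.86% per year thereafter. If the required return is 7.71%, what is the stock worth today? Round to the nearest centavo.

Two-stage DDM. Project D₁…D_6 at 0.225, terminal growth 0.0286, discount at r = 0.0771.
D_1 = 7.4358
D_2 = 9.1088
D_3 = 11.1583
D_4 = 13.6689
D_5 = 16.7444
D_6 = 20.5119
Terminal value at t=6: TV = D_7/(r−g) = 21.0985/(0.0771−0.0286) = 435.0208
P₀ = 7.4358/(1+0.0771)^1 + 9.1088/(1+0.0771)^2 + 11.1583/(1+0.0771)^3 + 13.6689/(1+0.0771)^4 + 16.7444/(1+0.0771)^5 + 20.5119/(1+0.0771)^6 + 435.0208/(1+0.0771)^6 = 337.1218

R$337.12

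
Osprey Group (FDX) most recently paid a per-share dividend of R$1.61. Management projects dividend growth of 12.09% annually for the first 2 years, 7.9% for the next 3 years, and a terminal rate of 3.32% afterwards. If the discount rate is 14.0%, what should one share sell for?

Three-stage DDM. Project D₁…D_5; terminal Gordon value at t=5 with g = 0.0332; discount at r = 0.14.
D_1 = 1.8046
D_2 = 2.0228
D_3 = 2.1826
D_4 = 2.3551
D_5 = 2.5411
TV_5 = 2.6255/(0.14−0.0332) = 24.5831
P₀ = Σ Dₜ/(1+r)ᵗ + TV_5/(1+r)^5 = 20.0946

R$20.09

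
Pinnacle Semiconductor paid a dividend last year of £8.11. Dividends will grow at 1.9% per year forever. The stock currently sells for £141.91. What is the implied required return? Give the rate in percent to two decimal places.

Rearranging the constant-growth DDM: r = D₁/P₀ + g.
D₁ = 8.11 × (1 + 0.019) = 8.2641.
r = 8.2641 / 141.91 + 0.019 = 0.05823 + 0.019 = 0.07723

7.72%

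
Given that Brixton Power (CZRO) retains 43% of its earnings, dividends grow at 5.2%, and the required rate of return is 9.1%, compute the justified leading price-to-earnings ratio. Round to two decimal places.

Payout ratio b = 1 − 0.43 = 0.57.
Justified leading P/E = b/(r−g) = 0.57/(0.091−0.052) = 14.6154

14.62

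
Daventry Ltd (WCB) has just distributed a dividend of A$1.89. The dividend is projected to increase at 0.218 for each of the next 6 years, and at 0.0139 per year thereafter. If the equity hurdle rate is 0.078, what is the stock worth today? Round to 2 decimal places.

Two-stage DDM. Project D₁…D_6 at 0.218, terminal growth 0.0139, discount at r = 0.078.
D_1 = 2.3020
D_2 = 2.8039
D_3 = 3.4151
D_4 = 4.1596
D_5 = 5.0664
D_6 = 6.1709
Terminal value at t=6: TV = D_7/(r−g) = 6.2566/(0.078−0.0139) = 97.6074
P₀ = 2.3020/(1+0.078)^1 + 2.8039/(1+0.078)^2 + 3.4151/(1+0.078)^3 + 4.1596/(1+0.078)^4 + 5.0664/(1+0.078)^5 + 6.1709/(1+0.078)^6 + 97.6074/(1+0.078)^6 = 79.9640

A$79.96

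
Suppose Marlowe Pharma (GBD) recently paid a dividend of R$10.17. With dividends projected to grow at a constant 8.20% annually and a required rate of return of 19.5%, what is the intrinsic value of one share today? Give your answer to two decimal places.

Gordon growth model: P₀ = D₁/(r − g). D₁ = 10.17 × (1 + 0.082) = 11.0039.
P₀ = 11.0039 / (0.195 − 0.082) = 11.0039 / 0.113 = 97.3800

R$97.38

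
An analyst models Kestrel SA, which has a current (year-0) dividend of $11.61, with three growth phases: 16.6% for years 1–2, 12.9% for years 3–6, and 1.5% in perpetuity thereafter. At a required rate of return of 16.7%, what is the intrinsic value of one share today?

Three-stage DDM. Project D₁…D_6; terminal Gordon value at t=6 with g = 0.015; discount at r = 0.167.
D_1 = 13.5373
D_2 = 15.7844
D_3 = 17.8206
D_4 = 20.1195
D_5 = 22.7149
D_6 = 25.6451
TV_6 = 26.0298/(0.167−0.015) = 171.2488
P₀ = Σ Dₜ/(1+r)ᵗ + TV_6/(1+r)^6 = 133.6933

$133.69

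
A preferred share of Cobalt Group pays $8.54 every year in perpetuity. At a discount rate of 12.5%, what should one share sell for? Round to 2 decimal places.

Zero-growth DDM (perpetuity): P₀ = D/r = 8.54 / 0.125 = 68.3200

$68.32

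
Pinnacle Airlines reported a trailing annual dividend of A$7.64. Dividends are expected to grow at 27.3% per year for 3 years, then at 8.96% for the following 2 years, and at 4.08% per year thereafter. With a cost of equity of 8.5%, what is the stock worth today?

Three-stage DDM. Project D₁…D_5; terminal Gordon value at t=5 with g = 0.0408; discount at r = 0.085.
D_1 = 9.7257
D_2 = 12.3808
D_3 = 15.7608
D_4 = 17.1730
D_5 = 18.7117
TV_5 = 19.4751/(0.085−0.0408) = 440.6135
P₀ = Σ Dₜ/(1+r)ᵗ + TV_5/(1+r)^5 = 349.6837

A$349.68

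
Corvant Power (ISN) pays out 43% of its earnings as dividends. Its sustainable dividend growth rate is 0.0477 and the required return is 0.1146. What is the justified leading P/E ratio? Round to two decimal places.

6.43

Justified leading P/E = b/(r−g) = 0.43/(0.1146−0.0477) = 6.4275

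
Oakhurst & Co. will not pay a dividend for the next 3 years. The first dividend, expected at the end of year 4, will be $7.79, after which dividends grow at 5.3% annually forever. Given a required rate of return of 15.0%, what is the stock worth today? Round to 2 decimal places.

$52.80

Deferred-dividend DDM. At t=3 the remaining stream is a growing perpetuity with first payment D_4 = 7.79.
V_3 = D_4/(r−g) = 7.79/(0.15−0.053) = 80.3093
P₀ = V_3/(1+r)^3 = 80.3093/(1+0.15)^3 = 52.8047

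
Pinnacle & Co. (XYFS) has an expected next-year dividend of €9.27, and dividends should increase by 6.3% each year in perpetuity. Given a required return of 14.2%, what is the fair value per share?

Gordon growth model: P₀ = D₁/(r − g), with D₁ = 9.27 given directly.
P₀ = 9.2700 / (0.142 − 0.063) = 9.2700 / 0.079 = 117.3418

€117.34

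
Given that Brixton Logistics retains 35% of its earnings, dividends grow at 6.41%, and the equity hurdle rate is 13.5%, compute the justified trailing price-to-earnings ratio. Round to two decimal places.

9.76

Payout ratio b = 1 − 0.35 = 0.65.
Justified trailing P/E = b(1+g)/(r−g) = 0.65×(1+0.0641)/(0.135−0.0641) = 9.7555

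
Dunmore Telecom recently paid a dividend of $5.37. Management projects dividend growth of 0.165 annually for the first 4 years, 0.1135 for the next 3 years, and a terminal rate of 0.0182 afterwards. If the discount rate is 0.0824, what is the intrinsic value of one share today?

Three-stage DDM. Project D₁…D_7; terminal Gordon value at t=7 with g = 0.0182; discount at r = 0.0824.
D_1 = 6.2561
D_2 = 7.2883
D_3 = 8.4909
D_4 = 9.8919
D_5 = 11.0146
D_6 = 12.2647
D_7 = 13.6568
TV_7 = 13.9053/(0.0824−0.0182) = 216.5941
P₀ = Σ Dₜ/(1+r)ᵗ + TV_7/(1+r)^7 = 173.2208

$173.22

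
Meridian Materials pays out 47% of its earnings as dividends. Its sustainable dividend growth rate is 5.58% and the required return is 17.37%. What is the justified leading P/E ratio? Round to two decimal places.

3.99

Justified leading P/E = b/(r−g) = 0.47/(0.1737−0.0558) = 3.9864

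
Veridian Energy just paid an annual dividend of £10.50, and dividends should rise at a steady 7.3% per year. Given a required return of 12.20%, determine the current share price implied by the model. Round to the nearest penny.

£229.93

Gordon growth model: P₀ = D₁/(r − g). D₁ = 10.50 × (1 + 0.073) = 11.2665.
P₀ = 11.2665 / (0.122 − 0.073) = 11.2665 / 0.049 = 229.9286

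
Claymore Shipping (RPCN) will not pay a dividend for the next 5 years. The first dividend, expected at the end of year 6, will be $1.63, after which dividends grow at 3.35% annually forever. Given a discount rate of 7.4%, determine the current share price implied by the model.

Deferred-dividend DDM. At t=5 the remaining stream is a growing perpetuity with first payment D_6 = 1.63.
V_5 = D_6/(r−g) = 1.63/(0.074−0.0335) = 40.2469
P₀ = V_5/(1+r)^5 = 40.2469/(1+0.074)^5 = 28.1651

$28.17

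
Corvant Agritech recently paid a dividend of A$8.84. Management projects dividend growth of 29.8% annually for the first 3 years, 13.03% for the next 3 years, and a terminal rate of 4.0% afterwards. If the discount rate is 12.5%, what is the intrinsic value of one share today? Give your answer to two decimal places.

Three-stage DDM. Project D₁…D_6; terminal Gordon value at t=6 with g = 0.04; discount at r = 0.125.
D_1 = 11.4743
D_2 = 14.8937
D_3 = 19.3320
D_4 = 21.8509
D_5 = 24.6981
D_6 = 27.9163
TV_6 = 29.0329/(0.125−0.04) = 341.5639
P₀ = Σ Dₜ/(1+r)ᵗ + TV_6/(1+r)^6 = 245.1454

A$245.15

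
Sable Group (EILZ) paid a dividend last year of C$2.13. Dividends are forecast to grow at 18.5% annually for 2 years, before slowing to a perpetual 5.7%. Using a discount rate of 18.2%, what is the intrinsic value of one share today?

Two-stage DDM. Project D₁…D_2 at 0.185, terminal growth 0.057, discount at r = 0.182.
D_1 = 2.5240
D_2 = 2.9910
Terminal value at t=2: TV = D_3/(r−g) = 3.1615/(0.182−0.057) = 25.2919
P₀ = 2.5240/(1+0.182)^1 + 2.9910/(1+0.182)^2 + 25.2919/(1+0.182)^2 = 22.3791

C$22.38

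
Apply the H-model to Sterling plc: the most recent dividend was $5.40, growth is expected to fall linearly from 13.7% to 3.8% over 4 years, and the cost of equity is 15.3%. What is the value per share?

$58.04

H-model: P₀ = D₀[(1+g_L) + H(g_S−g_L)]/(r−g_L), with H = 4/2 = 2.
P₀ = 5.40 × [(1+0.038) + 2×(0.137−0.038)] / (0.153−0.038)
   = 5.40 × 1.2360 / 0.115 = 58.0383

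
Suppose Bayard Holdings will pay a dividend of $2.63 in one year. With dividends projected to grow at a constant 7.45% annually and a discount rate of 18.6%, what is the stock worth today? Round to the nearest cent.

Gordon growth model: P₀ = D₁/(r − g), with D₁ = 2.63 given directly.
P₀ = 2.6300 / (0.186 − 0.0745) = 2.6300 / 0.1115 = 23.5874

$23.59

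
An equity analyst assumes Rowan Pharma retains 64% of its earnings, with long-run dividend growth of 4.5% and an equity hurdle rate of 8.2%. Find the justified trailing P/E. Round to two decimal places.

Payout ratio b = 1 − 0.64 = 0.36.
Justified trailing P/E = b(1+g)/(r−g) = 0.36×(1+0.045)/(0.082−0.045) = 10.1676

10.17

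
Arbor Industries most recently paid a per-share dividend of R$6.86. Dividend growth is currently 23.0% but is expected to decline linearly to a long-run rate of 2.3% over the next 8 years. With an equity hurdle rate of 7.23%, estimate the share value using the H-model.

H-model: P₀ = D₀[(1+g_L) + H(g_S−g_L)]/(r−g_L), with H = 8/2 = 4.
P₀ = 6.86 × [(1+0.023) + 4×(0.23−0.023)] / (0.0723−0.023)
   = 6.86 × 1.8510 / 0.0493 = 257.5631

R$257.56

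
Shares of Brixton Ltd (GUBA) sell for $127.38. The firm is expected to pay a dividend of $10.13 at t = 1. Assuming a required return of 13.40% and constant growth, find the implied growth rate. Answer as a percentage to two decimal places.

From P₀ = D₁/(r − g), the implied growth is g = r − D₁/P₀.
g = 0.134 − 10.13/127.38 = 0.134 − 0.07953 = 0.05447

5.45%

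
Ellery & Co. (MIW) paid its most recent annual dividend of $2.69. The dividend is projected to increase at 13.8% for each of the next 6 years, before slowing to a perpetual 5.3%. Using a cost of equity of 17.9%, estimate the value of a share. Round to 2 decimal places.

$32.46

Two-stage DDM. Project D₁…D_6 at 0.138, terminal growth 0.053, discount at r = 0.179.
D_1 = 3.0612
D_2 = 3.4837
D_3 = 3.9644
D_4 = 4.5115
D_5 = 5.1341
D_6 = 5.8426
Terminal value at t=6: TV = D_7/(r−g) = 6.1523/(0.179−0.053) = 48.8274
P₀ = 3.0612/(1+0.179)^1 + 3.4837/(1+0.179)^2 + 3.9644/(1+0.179)^3 + 4.5115/(1+0.179)^4 + 5.1341/(1+0.179)^5 + 5.8426/(1+0.179)^6 + 48.8274/(1+0.179)^6 = 32.4650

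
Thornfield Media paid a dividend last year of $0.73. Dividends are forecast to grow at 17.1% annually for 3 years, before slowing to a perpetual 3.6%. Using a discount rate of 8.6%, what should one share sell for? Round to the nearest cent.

Two-stage DDM. Project D₁…D_3 at 0.171, terminal growth 0.036, discount at r = 0.086.
D_1 = 0.8548
D_2 = 1.0010
D_3 = 1.1722
Terminal value at t=3: TV = D_4/(r−g) = 1.2144/(0.086−0.036) = 24.2875
P₀ = 0.8548/(1+0.086)^1 + 1.0010/(1+0.086)^2 + 1.1722/(1+0.086)^3 + 24.2875/(1+0.086)^3 = 21.5135

$21.51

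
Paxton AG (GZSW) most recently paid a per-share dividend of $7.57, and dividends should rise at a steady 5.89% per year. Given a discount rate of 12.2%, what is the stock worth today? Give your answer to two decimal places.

Gordon growth model: P₀ = D₁/(r − g). D₁ = 7.57 × (1 + 0.0589) = 8.0159.
P₀ = 8.0159 / (0.122 − 0.0589) = 8.0159 / 0.0631 = 127.0344

$127.03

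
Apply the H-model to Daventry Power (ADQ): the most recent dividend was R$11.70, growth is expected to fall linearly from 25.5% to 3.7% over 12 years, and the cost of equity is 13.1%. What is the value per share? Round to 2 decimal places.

R$291.88

H-model: P₀ = D₀[(1+g_L) + H(g_S−g_L)]/(r−g_L), with H = 12/2 = 6.
P₀ = 11.70 × [(1+0.037) + 6×(0.255−0.037)] / (0.131−0.037)
   = 11.70 × 2.3450 / 0.094 = 291.8777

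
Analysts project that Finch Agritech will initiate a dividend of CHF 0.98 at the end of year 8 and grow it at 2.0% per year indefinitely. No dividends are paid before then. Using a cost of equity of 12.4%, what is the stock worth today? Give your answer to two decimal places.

CHF 4.16

Deferred-dividend DDM. At t=7 the remaining stream is a growing perpetuity with first payment D_8 = 0.98.
V_7 = D_8/(r−g) = 0.98/(0.124−0.02) = 9.4231
P₀ = V_7/(1+r)^7 = 9.4231/(1+0.124)^7 = 4.1575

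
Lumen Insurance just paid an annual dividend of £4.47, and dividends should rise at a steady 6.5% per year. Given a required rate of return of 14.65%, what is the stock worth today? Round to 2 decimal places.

£58.41

Gordon growth model: P₀ = D₁/(r − g). D₁ = 4.47 × (1 + 0.065) = 4.7605.
P₀ = 4.7605 / (0.1465 − 0.065) = 4.7605 / 0.0815 = 58.4117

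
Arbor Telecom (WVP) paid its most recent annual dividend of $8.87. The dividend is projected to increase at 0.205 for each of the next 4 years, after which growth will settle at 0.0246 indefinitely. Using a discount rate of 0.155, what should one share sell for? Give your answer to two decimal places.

$122.06

Two-stage DDM. Project D₁…D_4 at 0.205, terminal growth 0.0246, discount at r = 0.155.
D_1 = 10.6883
D_2 = 12.8795
D_3 = 15.5198
D_4 = 18.7013
Terminal value at t=4: TV = D_5/(r−g) = 19.1614/(0.155−0.0246) = 146.9429
P₀ = 10.6883/(1+0.155)^1 + 12.8795/(1+0.155)^2 + 15.5198/(1+0.155)^3 + 18.7013/(1+0.155)^4 + 146.9429/(1+0.155)^4 = 122.0594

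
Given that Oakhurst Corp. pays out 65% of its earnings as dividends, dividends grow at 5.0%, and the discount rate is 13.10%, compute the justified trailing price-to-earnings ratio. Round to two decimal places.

8.43

Justified trailing P/E = b(1+g)/(r−g) = 0.65×(1+0.05)/(0.131−0.05) = 8.4259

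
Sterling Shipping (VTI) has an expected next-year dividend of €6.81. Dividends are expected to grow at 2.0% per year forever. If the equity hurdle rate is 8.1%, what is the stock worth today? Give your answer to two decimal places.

€111.64

Gordon growth model: P₀ = D₁/(r − g), with D₁ = 6.81 given directly.
P₀ = 6.8100 / (0.081 − 0.02) = 6.8100 / 0.061 = 111.6393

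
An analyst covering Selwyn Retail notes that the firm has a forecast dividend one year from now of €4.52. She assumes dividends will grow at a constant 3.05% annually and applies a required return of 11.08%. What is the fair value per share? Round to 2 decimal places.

Gordon growth model: P₀ = D₁/(r − g), with D₁ = 4.52 given directly.
P₀ = 4.5200 / (0.1108 − 0.0305) = 4.5200 / 0.0803 = 56.2889

€56.29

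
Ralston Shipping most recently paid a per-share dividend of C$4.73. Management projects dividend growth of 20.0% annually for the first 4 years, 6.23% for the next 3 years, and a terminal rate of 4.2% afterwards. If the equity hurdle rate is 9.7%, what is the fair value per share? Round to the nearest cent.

C$159.37

Three-stage DDM. Project D₁…D_7; terminal Gordon value at t=7 with g = 0.042; discount at r = 0.097.
D_1 = 5.6760
D_2 = 6.8112
D_3 = 8.1734
D_4 = 9.8081
D_5 = 10.4192
D_6 = 11.0683
D_7 = 11.7578
TV_7 = 12.2517/(0.097−0.042) = 222.7577
P₀ = Σ Dₜ/(1+r)ᵗ + TV_7/(1+r)^7 = 159.3737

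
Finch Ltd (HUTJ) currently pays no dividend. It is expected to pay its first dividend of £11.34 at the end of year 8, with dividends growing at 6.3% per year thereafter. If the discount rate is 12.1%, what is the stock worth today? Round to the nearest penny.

Deferred-dividend DDM. At t=7 the remaining stream is a growing perpetuity with first payment D_8 = 11.34.
V_7 = D_8/(r−g) = 11.34/(0.121−0.063) = 195.5172
P₀ = V_7/(1+r)^7 = 195.5172/(1+0.121)^7 = 87.8913

£87.89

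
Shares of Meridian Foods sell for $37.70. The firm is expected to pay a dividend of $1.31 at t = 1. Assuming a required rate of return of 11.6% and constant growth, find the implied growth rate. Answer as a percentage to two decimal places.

From P₀ = D₁/(r − g), the implied growth is g = r − D₁/P₀.
g = 0.116 − 1.31/37.70 = 0.116 − 0.03475 = 0.08125

8.13%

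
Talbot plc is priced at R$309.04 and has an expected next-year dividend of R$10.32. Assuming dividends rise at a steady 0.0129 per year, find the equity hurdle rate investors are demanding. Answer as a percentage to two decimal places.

4.63%

Rearranging the constant-growth DDM: r = D₁/P₀ + g.
r = 10.3200 / 309.04 + 0.0129 = 0.03339 + 0.0129 = 0.04629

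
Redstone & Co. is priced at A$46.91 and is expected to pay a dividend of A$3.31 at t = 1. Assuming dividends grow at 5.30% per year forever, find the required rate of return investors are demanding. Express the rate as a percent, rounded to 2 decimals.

Rearranging the constant-growth DDM: r = D₁/P₀ + g.
r = 3.3100 / 46.91 + 0.053 = 0.07056 + 0.053 = 0.12356

12.36%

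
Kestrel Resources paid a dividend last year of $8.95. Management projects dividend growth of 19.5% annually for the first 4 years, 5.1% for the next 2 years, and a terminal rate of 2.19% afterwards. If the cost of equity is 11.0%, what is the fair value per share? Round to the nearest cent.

$190.39

Three-stage DDM. Project D₁…D_6; terminal Gordon value at t=6 with g = 0.0219; discount at r = 0.11.
D_1 = 10.6952
D_2 = 12.7808
D_3 = 15.2731
D_4 = 18.2513
D_5 = 19.1822
D_6 = 20.1604
TV_6 = 20.6020/(0.11−0.0219) = 233.8474
P₀ = Σ Dₜ/(1+r)ᵗ + TV_6/(1+r)^6 = 190.3855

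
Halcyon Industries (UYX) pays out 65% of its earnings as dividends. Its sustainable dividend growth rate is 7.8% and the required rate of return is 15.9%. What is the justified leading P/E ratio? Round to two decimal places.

8.02

Justified leading P/E = b/(r−g) = 0.65/(0.159−0.078) = 8.0247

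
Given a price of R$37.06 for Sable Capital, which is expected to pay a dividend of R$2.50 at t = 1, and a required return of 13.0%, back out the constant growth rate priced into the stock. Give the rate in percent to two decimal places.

6.25%

From P₀ = D₁/(r − g), the implied growth is g = r − D₁/P₀.
g = 0.13 − 2.50/37.06 = 0.13 − 0.06746 = 0.06254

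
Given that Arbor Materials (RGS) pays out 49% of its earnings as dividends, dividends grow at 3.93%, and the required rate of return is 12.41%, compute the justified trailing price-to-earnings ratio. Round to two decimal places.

6.01

Justified trailing P/E = b(1+g)/(r−g) = 0.49×(1+0.0393)/(0.1241−0.0393) = 6.0054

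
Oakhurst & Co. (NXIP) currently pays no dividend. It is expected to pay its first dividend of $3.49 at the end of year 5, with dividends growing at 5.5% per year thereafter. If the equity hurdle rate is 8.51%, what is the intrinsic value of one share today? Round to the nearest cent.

$83.63

Deferred-dividend DDM. At t=4 the remaining stream is a growing perpetuity with first payment D_5 = 3.49.
V_4 = D_5/(r−g) = 3.49/(0.0851−0.055) = 115.9468
P₀ = V_4/(1+r)^4 = 115.9468/(1+0.0851)^4 = 83.6334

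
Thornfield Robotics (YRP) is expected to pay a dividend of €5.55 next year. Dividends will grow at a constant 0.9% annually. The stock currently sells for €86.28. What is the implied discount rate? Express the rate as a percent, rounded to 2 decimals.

Rearranging the constant-growth DDM: r = D₁/P₀ + g.
r = 5.5500 / 86.28 + 0.009 = 0.06433 + 0.009 = 0.07333

7.33%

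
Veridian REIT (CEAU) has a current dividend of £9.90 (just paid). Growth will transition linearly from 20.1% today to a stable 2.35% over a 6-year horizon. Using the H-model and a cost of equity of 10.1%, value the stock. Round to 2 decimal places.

£198.77

H-model: P₀ = D₀[(1+g_L) + H(g_S−g_L)]/(r−g_L), with H = 6/2 = 3.
P₀ = 9.90 × [(1+0.0235) + 3×(0.201−0.0235)] / (0.101−0.0235)
   = 9.90 × 1.5560 / 0.0775 = 198.7665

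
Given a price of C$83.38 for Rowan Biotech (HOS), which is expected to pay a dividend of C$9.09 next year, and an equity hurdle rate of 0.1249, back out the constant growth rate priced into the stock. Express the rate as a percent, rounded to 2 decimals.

1.59%

From P₀ = D₁/(r − g), the implied growth is g = r − D₁/P₀.
g = 0.1249 − 9.09/83.38 = 0.1249 − 0.10902 = 0.01588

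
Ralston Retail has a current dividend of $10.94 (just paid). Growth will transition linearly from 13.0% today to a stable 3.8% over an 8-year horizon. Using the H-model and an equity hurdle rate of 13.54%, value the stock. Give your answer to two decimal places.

$157.92

H-model: P₀ = D₀[(1+g_L) + H(g_S−g_L)]/(r−g_L), with H = 8/2 = 4.
P₀ = 10.94 × [(1+0.038) + 4×(0.13−0.038)] / (0.1354−0.038)
   = 10.94 × 1.4060 / 0.0974 = 157.9224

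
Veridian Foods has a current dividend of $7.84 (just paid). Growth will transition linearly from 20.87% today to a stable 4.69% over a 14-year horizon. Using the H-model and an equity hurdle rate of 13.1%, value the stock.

$203.18

H-model: P₀ = D₀[(1+g_L) + H(g_S−g_L)]/(r−g_L), with H = 14/2 = 7.
P₀ = 7.84 × [(1+0.0469) + 7×(0.2087−0.0469)] / (0.131−0.0469)
   = 7.84 × 2.1795 / 0.0841 = 203.1781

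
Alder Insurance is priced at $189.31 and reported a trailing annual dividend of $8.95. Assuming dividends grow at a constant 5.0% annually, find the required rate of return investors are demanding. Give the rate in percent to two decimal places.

Rearranging the constant-growth DDM: r = D₁/P₀ + g.
D₁ = 8.95 × (1 + 0.05) = 9.3975.
r = 9.3975 / 189.31 + 0.05 = 0.04964 + 0.05 = 0.09964

9.96%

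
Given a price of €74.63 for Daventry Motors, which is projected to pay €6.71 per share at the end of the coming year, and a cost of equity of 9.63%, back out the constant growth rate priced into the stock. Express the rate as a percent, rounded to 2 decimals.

From P₀ = D₁/(r − g), the implied growth is g = r − D₁/P₀.
g = 0.0963 − 6.71/74.63 = 0.0963 − 0.08991 = 0.00639

0.64%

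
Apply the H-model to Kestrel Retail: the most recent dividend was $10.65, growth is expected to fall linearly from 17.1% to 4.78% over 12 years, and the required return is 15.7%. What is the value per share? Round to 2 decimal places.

H-model: P₀ = D₀[(1+g_L) + H(g_S−g_L)]/(r−g_L), with H = 12/2 = 6.
P₀ = 10.65 × [(1+0.0478) + 6×(0.171−0.0478)] / (0.157−0.0478)
   = 10.65 × 1.7870 / 0.1092 = 174.2816

$174.28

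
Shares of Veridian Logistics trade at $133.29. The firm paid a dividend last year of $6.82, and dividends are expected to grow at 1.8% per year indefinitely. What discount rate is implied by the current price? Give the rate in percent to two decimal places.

Rearranging the constant-growth DDM: r = D₁/P₀ + g.
D₁ = 6.82 × (1 + 0.018) = 6.9428.
r = 6.9428 / 133.29 + 0.018 = 0.05209 + 0.018 = 0.07009

7.01%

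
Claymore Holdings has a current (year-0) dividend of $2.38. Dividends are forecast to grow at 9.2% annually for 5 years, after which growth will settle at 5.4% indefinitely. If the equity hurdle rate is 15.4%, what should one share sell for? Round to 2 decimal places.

Two-stage DDM. Project D₁…D_5 at 0.092, terminal growth 0.054, discount at r = 0.154.
D_1 = 2.5990
D_2 = 2.8381
D_3 = 3.0992
D_4 = 3.3843
D_5 = 3.6956
Terminal value at t=5: TV = D_6/(r−g) = 3.8952/(0.154−0.054) = 38.9521
P₀ = 2.5990/(1+0.154)^1 + 2.8381/(1+0.154)^2 + 3.0992/(1+0.154)^3 + 3.3843/(1+0.154)^4 + 3.6956/(1+0.154)^5 + 38.9521/(1+0.154)^5 = 29.1467

$29.15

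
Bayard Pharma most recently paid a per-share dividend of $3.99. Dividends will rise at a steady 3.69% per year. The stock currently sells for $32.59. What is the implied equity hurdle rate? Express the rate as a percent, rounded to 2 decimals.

16.38%

Rearranging the constant-growth DDM: r = D₁/P₀ + g.
D₁ = 3.99 × (1 + 0.0369) = 4.1372.
r = 4.1372 / 32.59 + 0.0369 = 0.12695 + 0.0369 = 0.16385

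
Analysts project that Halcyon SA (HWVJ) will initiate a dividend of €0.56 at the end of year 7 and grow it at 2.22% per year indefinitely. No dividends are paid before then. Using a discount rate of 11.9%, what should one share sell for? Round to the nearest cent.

€2.95

Deferred-dividend DDM. At t=6 the remaining stream is a growing perpetuity with first payment D_7 = 0.56.
V_6 = D_7/(r−g) = 0.56/(0.119−0.0222) = 5.7851
P₀ = V_6/(1+r)^6 = 5.7851/(1+0.119)^6 = 2.9467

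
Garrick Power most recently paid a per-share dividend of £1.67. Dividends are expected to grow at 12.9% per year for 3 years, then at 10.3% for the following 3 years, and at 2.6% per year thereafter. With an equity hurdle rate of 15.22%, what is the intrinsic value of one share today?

Three-stage DDM. Project D₁…D_6; terminal Gordon value at t=6 with g = 0.026; discount at r = 0.1522.
D_1 = 1.8854
D_2 = 2.1287
D_3 = 2.4032
D_4 = 2.6508
D_5 = 2.9238
D_6 = 3.2250
TV_6 = 3.3088/(0.1522−0.026) = 26.2188
P₀ = Σ Dₜ/(1+r)ᵗ + TV_6/(1+r)^6 = 20.3390

£20.34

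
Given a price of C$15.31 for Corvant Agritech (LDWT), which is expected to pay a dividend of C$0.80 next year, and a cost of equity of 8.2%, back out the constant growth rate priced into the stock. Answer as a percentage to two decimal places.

From P₀ = D₁/(r − g), the implied growth is g = r − D₁/P₀.
g = 0.082 − 0.80/15.31 = 0.082 − 0.05225 = 0.02975

2.97%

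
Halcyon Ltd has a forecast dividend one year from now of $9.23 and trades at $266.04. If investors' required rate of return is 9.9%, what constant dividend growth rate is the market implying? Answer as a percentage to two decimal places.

From P₀ = D₁/(r − g), the implied growth is g = r − D₁/P₀.
g = 0.099 − 9.23/266.04 = 0.099 − 0.03469 = 0.06431

6.43%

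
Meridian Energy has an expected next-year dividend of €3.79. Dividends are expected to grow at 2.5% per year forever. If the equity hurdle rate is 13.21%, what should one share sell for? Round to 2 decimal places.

€35.39

Gordon growth model: P₀ = D₁/(r − g), with D₁ = 3.79 given directly.
P₀ = 3.7900 / (0.1321 − 0.025) = 3.7900 / 0.1071 = 35.3875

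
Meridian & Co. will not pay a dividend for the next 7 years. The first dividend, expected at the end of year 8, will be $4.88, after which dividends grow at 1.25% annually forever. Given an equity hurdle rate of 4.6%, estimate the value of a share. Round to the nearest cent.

Deferred-dividend DDM. At t=7 the remaining stream is a growing perpetuity with first payment D_8 = 4.88.
V_7 = D_8/(r−g) = 4.88/(0.046−0.0125) = 145.6716
P₀ = V_7/(1+r)^7 = 145.6716/(1+0.046)^7 = 106.3294

$106.33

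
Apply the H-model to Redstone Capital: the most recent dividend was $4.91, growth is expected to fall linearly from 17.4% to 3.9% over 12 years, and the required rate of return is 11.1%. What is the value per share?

$126.09

H-model: P₀ = D₀[(1+g_L) + H(g_S−g_L)]/(r−g_L), with H = 12/2 = 6.
P₀ = 4.91 × [(1+0.039) + 6×(0.174−0.039)] / (0.111−0.039)
   = 4.91 × 1.8490 / 0.072 = 126.0915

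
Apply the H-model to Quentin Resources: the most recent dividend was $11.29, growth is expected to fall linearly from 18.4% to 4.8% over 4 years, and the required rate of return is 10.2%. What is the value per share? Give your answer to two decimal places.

H-model: P₀ = D₀[(1+g_L) + H(g_S−g_L)]/(r−g_L), with H = 4/2 = 2.
P₀ = 11.29 × [(1+0.048) + 2×(0.184−0.048)] / (0.102−0.048)
   = 11.29 × 1.3200 / 0.054 = 275.9778

$275.98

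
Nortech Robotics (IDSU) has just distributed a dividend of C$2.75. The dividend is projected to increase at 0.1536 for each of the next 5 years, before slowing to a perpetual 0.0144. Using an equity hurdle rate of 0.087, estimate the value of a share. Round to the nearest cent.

C$68.22

Two-stage DDM. Project D₁…D_5 at 0.1536, terminal growth 0.0144, discount at r = 0.087.
D_1 = 3.1724
D_2 = 3.6597
D_3 = 4.2218
D_4 = 4.8703
D_5 = 5.6184
Terminal value at t=5: TV = D_6/(r−g) = 5.6993/(0.087−0.0144) = 78.5021
P₀ = 3.1724/(1+0.087)^1 + 3.6597/(1+0.087)^2 + 4.2218/(1+0.087)^3 + 4.8703/(1+0.087)^4 + 5.6184/(1+0.087)^5 + 78.5021/(1+0.087)^5 = 68.2225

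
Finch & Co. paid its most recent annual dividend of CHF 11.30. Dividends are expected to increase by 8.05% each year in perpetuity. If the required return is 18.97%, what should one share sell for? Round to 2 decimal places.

Gordon growth model: P₀ = D₁/(r − g). D₁ = 11.30 × (1 + 0.0805) = 12.2097.
P₀ = 12.2097 / (0.1897 − 0.0805) = 12.2097 / 0.1092 = 111.8100

CHF 111.81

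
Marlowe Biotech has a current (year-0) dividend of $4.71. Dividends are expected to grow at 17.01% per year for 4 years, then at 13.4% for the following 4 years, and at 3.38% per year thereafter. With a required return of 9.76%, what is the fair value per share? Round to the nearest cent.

Three-stage DDM. Project D₁…D_8; terminal Gordon value at t=8 with g = 0.0338; discount at r = 0.0976.
D_1 = 5.5112
D_2 = 6.4486
D_3 = 7.5455
D_4 = 8.8290
D_5 = 10.0121
D_6 = 11.3537
D_7 = 12.8751
D_8 = 14.6004
TV_8 = 15.0939/(0.0976−0.0338) = 236.5816
P₀ = Σ Dₜ/(1+r)ᵗ + TV_8/(1+r)^8 = 160.8945

$160.89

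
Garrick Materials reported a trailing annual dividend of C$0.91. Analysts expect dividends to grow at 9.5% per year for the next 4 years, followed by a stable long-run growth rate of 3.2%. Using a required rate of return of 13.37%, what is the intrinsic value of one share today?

C$11.38

Two-stage DDM. Project D₁…D_4 at 0.095, terminal growth 0.032, discount at r = 0.1337.
D_1 = 0.9965
D_2 = 1.0911
D_3 = 1.1948
D_4 = 1.3083
Terminal value at t=4: TV = D_5/(r−g) = 1.3501/(0.1337−0.032) = 13.2757
P₀ = 0.9965/(1+0.1337)^1 + 1.0911/(1+0.1337)^2 + 1.1948/(1+0.1337)^3 + 1.3083/(1+0.1337)^4 + 13.2757/(1+0.1337)^4 = 11.3762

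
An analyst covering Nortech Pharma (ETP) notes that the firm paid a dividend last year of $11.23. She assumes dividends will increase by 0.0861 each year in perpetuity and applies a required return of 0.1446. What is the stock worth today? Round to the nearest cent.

$208.49

Gordon growth model: P₀ = D₁/(r − g). D₁ = 11.23 × (1 + 0.0861) = 12.1969.
P₀ = 12.1969 / (0.1446 − 0.0861) = 12.1969 / 0.0585 = 208.4941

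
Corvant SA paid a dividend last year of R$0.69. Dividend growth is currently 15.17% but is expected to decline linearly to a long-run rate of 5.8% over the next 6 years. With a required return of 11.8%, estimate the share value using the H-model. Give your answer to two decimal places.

R$15.40

H-model: P₀ = D₀[(1+g_L) + H(g_S−g_L)]/(r−g_L), with H = 6/2 = 3.
P₀ = 0.69 × [(1+0.058) + 3×(0.1517−0.058)] / (0.118−0.058)
   = 0.69 × 1.3391 / 0.06 = 15.3996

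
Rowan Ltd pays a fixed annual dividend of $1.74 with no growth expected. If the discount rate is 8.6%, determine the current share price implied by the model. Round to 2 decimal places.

$20.23

Zero-growth DDM (perpetuity): P₀ = D/r = 1.74 / 0.086 = 20.2326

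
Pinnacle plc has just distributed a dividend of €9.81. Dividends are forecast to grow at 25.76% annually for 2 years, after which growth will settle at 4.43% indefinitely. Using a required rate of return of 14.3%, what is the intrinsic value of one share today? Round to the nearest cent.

Two-stage DDM. Project D₁…D_2 at 0.2576, terminal growth 0.0443, discount at r = 0.143.
D_1 = 12.3371
D_2 = 15.5151
Terminal value at t=2: TV = D_3/(r−g) = 16.2024/(0.143−0.0443) = 164.1581
P₀ = 12.3371/(1+0.143)^1 + 15.5151/(1+0.143)^2 + 164.1581/(1+0.143)^2 = 148.3214

€148.32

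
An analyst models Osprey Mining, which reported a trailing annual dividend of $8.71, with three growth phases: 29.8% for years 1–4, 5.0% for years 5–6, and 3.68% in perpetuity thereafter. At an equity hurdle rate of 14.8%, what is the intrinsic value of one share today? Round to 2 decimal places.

$183.76

Three-stage DDM. Project D₁…D_6; terminal Gordon value at t=6 with g = 0.0368; discount at r = 0.148.
D_1 = 11.3056
D_2 = 14.6746
D_3 = 19.0477
D_4 = 24.7239
D_5 = 25.9601
D_6 = 27.2581
TV_6 = 28.2612/(0.148−0.0368) = 254.1474
P₀ = Σ Dₜ/(1+r)ᵗ + TV_6/(1+r)^6 = 183.7636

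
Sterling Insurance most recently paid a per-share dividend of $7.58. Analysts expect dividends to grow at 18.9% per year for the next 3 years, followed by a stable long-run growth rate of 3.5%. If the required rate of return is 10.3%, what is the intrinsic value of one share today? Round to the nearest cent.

Two-stage DDM. Project D₁…D_3 at 0.189, terminal growth 0.035, discount at r = 0.103.
D_1 = 9.0126
D_2 = 10.7160
D_3 = 12.7413
Terminal value at t=3: TV = D_4/(r−g) = 13.1873/(0.103−0.035) = 193.9305
P₀ = 9.0126/(1+0.103)^1 + 10.7160/(1+0.103)^2 + 12.7413/(1+0.103)^3 + 193.9305/(1+0.103)^3 = 170.9912

$170.99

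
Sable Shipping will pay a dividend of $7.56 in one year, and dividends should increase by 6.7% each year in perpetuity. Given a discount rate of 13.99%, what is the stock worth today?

$103.70

Gordon growth model: P₀ = D₁/(r − g), with D₁ = 7.56 given directly.
P₀ = 7.5600 / (0.1399 − 0.067) = 7.5600 / 0.0729 = 103.7037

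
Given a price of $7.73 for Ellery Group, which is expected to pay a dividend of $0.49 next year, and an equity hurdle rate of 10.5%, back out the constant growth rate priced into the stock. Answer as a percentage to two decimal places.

From P₀ = D₁/(r − g), the implied growth is g = r − D₁/P₀.
g = 0.105 − 0.49/7.73 = 0.105 − 0.06339 = 0.04161

4.16%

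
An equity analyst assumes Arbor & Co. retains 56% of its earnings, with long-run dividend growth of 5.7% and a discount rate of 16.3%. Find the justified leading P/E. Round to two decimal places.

Payout ratio b = 1 − 0.56 = 0.44.
Justified leading P/E = b/(r−g) = 0.44/(0.163−0.057) = 4.1509

4.15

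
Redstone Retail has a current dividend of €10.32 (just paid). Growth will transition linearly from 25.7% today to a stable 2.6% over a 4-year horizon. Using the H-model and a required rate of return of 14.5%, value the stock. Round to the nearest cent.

€129.04

H-model: P₀ = D₀[(1+g_L) + H(g_S−g_L)]/(r−g_L), with H = 4/2 = 2.
P₀ = 10.32 × [(1+0.026) + 2×(0.257−0.026)] / (0.145−0.026)
   = 10.32 × 1.4880 / 0.119 = 129.0434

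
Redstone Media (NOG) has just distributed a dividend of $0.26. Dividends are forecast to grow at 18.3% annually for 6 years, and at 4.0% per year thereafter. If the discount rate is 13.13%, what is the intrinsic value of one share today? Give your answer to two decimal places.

Two-stage DDM. Project D₁…D_6 at 0.183, terminal growth 0.04, discount at r = 0.1313.
D_1 = 0.3076
D_2 = 0.3639
D_3 = 0.4305
D_4 = 0.5092
D_5 = 0.6024
D_6 = 0.7127
Terminal value at t=6: TV = D_7/(r−g) = 0.7412/(0.1313−0.04) = 8.1179
P₀ = 0.3076/(1+0.1313)^1 + 0.3639/(1+0.1313)^2 + 0.4305/(1+0.1313)^3 + 0.5092/(1+0.1313)^4 + 0.6024/(1+0.1313)^5 + 0.7127/(1+0.1313)^6 + 8.1179/(1+0.1313)^6 = 5.7018

$5.70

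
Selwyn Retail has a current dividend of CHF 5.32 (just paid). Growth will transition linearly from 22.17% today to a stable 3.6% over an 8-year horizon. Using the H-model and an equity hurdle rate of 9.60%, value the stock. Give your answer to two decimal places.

CHF 157.72

H-model: P₀ = D₀[(1+g_L) + H(g_S−g_L)]/(r−g_L), with H = 8/2 = 4.
P₀ = 5.32 × [(1+0.036) + 4×(0.2217−0.036)] / (0.096−0.036)
   = 5.32 × 1.7788 / 0.06 = 157.7203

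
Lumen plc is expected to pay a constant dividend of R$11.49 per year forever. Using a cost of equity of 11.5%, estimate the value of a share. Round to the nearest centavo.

R$99.91

Zero-growth DDM (perpetuity): P₀ = D/r = 11.49 / 0.115 = 99.9130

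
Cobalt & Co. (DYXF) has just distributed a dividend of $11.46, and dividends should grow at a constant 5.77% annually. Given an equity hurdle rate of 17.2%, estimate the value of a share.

$106.05

Gordon growth model: P₀ = D₁/(r − g). D₁ = 11.46 × (1 + 0.0577) = 12.1212.
P₀ = 12.1212 / (0.172 − 0.0577) = 12.1212 / 0.1143 = 106.0476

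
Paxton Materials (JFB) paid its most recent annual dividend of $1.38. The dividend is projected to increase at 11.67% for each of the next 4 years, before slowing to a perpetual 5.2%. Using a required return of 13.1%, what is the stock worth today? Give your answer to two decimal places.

$22.81

Two-stage DDM. Project D₁…D_4 at 0.1167, terminal growth 0.052, discount at r = 0.131.
D_1 = 1.5410
D_2 = 1.7209
D_3 = 1.9217
D_4 = 2.1460
Terminal value at t=4: TV = D_5/(r−g) = 2.2576/(0.131−0.052) = 28.5768
P₀ = 1.5410/(1+0.131)^1 + 1.7209/(1+0.131)^2 + 1.9217/(1+0.131)^3 + 2.1460/(1+0.131)^4 + 28.5768/(1+0.131)^4 = 22.8125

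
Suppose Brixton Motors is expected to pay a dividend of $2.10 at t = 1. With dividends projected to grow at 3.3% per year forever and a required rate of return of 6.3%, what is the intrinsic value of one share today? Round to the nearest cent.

$70.00

Gordon growth model: P₀ = D₁/(r − g), with D₁ = 2.10 given directly.
P₀ = 2.1000 / (0.063 − 0.033) = 2.1000 / 0.03 = 70.0000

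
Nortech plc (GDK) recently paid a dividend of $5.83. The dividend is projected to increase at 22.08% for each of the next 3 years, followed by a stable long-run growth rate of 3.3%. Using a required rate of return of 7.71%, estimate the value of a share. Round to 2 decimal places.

$221.42

Two-stage DDM. Project D₁…D_3 at 0.2208, terminal growth 0.033, discount at r = 0.0771.
D_1 = 7.1173
D_2 = 8.6888
D_3 = 10.6072
Terminal value at t=3: TV = D_4/(r−g) = 10.9573/(0.0771−0.033) = 248.4642
P₀ = 7.1173/(1+0.0771)^1 + 8.6888/(1+0.0771)^2 + 10.6072/(1+0.0771)^3 + 248.4642/(1+0.0771)^3 = 221.4221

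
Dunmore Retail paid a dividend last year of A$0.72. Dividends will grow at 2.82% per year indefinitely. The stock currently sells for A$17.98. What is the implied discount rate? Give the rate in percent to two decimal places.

Rearranging the constant-growth DDM: r = D₁/P₀ + g.
D₁ = 0.72 × (1 + 0.0282) = 0.7403.
r = 0.7403 / 17.98 + 0.0282 = 0.04117 + 0.0282 = 0.06937

6.94%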